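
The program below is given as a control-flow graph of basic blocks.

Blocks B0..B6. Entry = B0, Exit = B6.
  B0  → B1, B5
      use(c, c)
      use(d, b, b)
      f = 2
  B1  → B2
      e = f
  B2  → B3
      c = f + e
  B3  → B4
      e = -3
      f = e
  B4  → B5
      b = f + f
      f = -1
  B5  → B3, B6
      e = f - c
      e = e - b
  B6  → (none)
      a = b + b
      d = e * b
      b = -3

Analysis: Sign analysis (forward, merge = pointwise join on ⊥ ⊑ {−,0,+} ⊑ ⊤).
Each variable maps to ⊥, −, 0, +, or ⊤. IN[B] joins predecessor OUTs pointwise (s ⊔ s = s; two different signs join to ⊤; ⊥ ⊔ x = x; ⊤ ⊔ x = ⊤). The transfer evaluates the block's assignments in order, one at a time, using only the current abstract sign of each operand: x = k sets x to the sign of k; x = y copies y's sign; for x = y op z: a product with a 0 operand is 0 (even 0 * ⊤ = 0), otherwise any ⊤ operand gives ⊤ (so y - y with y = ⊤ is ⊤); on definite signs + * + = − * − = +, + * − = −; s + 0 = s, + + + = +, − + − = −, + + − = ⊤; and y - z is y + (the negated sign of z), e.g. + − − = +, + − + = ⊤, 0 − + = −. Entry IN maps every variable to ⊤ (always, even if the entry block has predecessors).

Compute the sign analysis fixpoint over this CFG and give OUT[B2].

Per-block solution:
  B0:  IN=(all ⊤)  OUT={f:+; rest ⊤}
  B1:  IN={f:+; rest ⊤}  OUT={e:+, f:+; rest ⊤}
  B2:  IN={e:+, f:+; rest ⊤}  OUT={c:+, e:+, f:+; rest ⊤}
  B3:  IN=(all ⊤)  OUT={e:-, f:-; rest ⊤}
  B4:  IN={e:-, f:-; rest ⊤}  OUT={b:-, e:-, f:-; rest ⊤}
  B5:  IN=(all ⊤)  OUT=(all ⊤)
  B6:  IN=(all ⊤)  OUT={b:-; rest ⊤}

Merge at B2: IN[B2] = OUT[B1] = {a: ⊤, b: ⊤, c: ⊤, d: ⊤, e: +, f: +}
Applying B2's transfer function to that IN value gives OUT[B2] (row B2 above).

Answer: {a: ⊤, b: ⊤, c: +, d: ⊤, e: +, f: +}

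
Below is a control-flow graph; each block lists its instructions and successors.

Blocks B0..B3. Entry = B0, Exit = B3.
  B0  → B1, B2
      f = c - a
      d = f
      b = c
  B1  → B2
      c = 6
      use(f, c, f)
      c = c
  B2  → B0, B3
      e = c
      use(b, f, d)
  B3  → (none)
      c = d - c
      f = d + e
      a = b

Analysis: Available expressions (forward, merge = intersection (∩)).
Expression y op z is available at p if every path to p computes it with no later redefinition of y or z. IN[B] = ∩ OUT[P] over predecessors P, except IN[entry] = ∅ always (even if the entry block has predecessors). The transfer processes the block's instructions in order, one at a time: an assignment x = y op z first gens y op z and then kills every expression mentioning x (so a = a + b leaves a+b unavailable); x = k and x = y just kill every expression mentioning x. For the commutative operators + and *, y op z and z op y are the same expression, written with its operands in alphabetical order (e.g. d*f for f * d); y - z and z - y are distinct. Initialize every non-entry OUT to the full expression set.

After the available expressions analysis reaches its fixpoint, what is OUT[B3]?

Answer: {d+e}

Trace:
Converged values:
  B0: | IN={} | OUT={c-a}
  B1: | IN={c-a} | OUT={}
  B2: | IN={} | OUT={}
  B3: | IN={} | OUT={d+e}

Merge at B3: IN[B3] = OUT[B2] = {}
Applying B3's transfer function to that IN value gives OUT[B3] (row B3 above).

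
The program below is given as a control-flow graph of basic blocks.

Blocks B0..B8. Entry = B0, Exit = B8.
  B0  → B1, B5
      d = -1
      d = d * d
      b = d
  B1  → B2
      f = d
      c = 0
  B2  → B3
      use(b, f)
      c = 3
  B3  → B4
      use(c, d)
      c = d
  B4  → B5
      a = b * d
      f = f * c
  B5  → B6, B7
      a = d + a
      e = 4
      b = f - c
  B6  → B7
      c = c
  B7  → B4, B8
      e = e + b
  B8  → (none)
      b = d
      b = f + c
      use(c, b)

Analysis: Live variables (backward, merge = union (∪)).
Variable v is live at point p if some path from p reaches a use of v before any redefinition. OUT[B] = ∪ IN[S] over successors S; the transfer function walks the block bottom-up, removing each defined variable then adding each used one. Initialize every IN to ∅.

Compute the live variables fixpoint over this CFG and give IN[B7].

Answer: {b, c, d, e, f}

Trace:
Fixpoint table:
  B0:  IN={a, c, f}  OUT={a, b, c, d, f}
  B1:  IN={b, d}  OUT={b, d, f}
  B2:  IN={b, d, f}  OUT={b, c, d, f}
  B3:  IN={b, c, d, f}  OUT={b, c, d, f}
  B4:  IN={b, c, d, f}  OUT={a, c, d, f}
  B5:  IN={a, c, d, f}  OUT={b, c, d, e, f}
  B6:  IN={b, c, d, e, f}  OUT={b, c, d, e, f}
  B7:  IN={b, c, d, e, f}  OUT={b, c, d, f}
  B8:  IN={c, d, f}  OUT={}

Merge at B7: OUT[B7] = IN[B4] ⊔ IN[B8] = {b, c, d, f}
Applying B7's transfer function to that OUT value gives IN[B7] (row B7 above).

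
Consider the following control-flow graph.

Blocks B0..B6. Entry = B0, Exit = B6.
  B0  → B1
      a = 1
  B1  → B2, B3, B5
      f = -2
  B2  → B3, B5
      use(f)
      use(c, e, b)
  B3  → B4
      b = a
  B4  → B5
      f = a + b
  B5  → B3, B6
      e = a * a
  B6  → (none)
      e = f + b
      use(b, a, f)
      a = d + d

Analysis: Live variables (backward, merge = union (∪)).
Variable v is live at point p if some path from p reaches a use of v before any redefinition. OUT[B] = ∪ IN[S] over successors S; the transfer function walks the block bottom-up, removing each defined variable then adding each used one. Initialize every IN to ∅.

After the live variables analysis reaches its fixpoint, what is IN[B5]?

Answer: {a, b, d, f}

Working:
Per-block solution:
  B0: | IN={b, c, d, e} | OUT={a, b, c, d, e}
  B1: | IN={a, b, c, d, e} | OUT={a, b, c, d, e, f}
  B2: | IN={a, b, c, d, e, f} | OUT={a, b, d, f}
  B3: | IN={a, d} | OUT={a, b, d}
  B4: | IN={a, b, d} | OUT={a, b, d, f}
  B5: | IN={a, b, d, f} | OUT={a, b, d, f}
  B6: | IN={a, b, d, f} | OUT={}

Merge at B5: OUT[B5] = IN[B3] ⊔ IN[B6] = {a, b, d, f}
Applying B5's transfer function to that OUT value gives IN[B5] (row B5 above).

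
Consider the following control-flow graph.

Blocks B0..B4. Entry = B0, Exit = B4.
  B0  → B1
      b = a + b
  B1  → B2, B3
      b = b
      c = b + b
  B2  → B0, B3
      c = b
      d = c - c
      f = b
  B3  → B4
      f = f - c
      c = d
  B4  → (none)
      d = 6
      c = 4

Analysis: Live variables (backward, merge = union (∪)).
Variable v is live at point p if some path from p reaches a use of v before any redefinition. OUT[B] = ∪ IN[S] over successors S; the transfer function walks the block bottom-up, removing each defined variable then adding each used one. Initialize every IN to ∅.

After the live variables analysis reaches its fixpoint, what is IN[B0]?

Per-block solution:
  B0:  IN={a, b, d, f}  OUT={a, b, d, f}
  B1:  IN={a, b, d, f}  OUT={a, b, c, d, f}
  B2:  IN={a, b}  OUT={a, b, c, d, f}
  B3:  IN={c, d, f}  OUT={}
  B4:  IN={}  OUT={}

Merge at B0: OUT[B0] = IN[B1] = {a, b, d, f}
Applying B0's transfer function to that OUT value gives IN[B0] (row B0 above).

Answer: {a, b, d, f}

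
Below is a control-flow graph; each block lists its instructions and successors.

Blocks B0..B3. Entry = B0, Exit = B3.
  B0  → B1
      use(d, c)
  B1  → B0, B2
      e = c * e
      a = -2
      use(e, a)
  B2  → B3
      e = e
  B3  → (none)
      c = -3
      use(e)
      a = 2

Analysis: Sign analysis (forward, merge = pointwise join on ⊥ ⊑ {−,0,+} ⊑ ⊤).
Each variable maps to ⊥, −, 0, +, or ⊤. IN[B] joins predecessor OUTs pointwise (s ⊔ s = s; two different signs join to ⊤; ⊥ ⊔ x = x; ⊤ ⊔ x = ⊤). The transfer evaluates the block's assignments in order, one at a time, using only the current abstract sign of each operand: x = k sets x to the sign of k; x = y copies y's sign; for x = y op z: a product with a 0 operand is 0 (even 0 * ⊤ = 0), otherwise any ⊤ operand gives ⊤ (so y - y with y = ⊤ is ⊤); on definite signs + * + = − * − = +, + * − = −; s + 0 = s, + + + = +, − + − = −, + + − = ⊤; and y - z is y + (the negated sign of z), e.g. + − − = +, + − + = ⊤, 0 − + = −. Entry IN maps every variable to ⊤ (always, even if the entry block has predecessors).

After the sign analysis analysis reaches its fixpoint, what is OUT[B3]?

Fixpoint table:
  B0: | IN=(all ⊤) | OUT=(all ⊤)
  B1: | IN=(all ⊤) | OUT={a:-; rest ⊤}
  B2: | IN={a:-; rest ⊤} | OUT={a:-; rest ⊤}
  B3: | IN={a:-; rest ⊤} | OUT={a:+, c:-; rest ⊤}

Merge at B3: IN[B3] = OUT[B2] = {a: -, b: ⊤, c: ⊤, d: ⊤, e: ⊤, f: ⊤}
Applying B3's transfer function to that IN value gives OUT[B3] (row B3 above).

Answer: {a: +, b: ⊤, c: -, d: ⊤, e: ⊤, f: ⊤}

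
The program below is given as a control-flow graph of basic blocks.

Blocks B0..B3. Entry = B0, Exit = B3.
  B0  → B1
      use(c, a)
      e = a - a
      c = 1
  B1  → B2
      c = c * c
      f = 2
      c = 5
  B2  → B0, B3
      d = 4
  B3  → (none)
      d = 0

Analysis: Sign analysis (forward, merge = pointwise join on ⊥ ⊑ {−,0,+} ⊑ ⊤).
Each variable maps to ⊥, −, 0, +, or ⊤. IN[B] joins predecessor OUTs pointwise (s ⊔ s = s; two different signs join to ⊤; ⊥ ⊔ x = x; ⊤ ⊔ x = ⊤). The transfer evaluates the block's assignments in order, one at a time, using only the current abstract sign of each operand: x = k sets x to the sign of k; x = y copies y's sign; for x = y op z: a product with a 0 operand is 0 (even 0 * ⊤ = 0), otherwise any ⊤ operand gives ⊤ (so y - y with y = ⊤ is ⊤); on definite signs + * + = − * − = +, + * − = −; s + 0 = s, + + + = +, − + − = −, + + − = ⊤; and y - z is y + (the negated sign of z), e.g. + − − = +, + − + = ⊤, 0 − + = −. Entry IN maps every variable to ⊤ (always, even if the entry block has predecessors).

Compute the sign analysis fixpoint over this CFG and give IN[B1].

Per-block solution:
  B0: | IN=(all ⊤) | OUT={c:+; rest ⊤}
  B1: | IN={c:+; rest ⊤} | OUT={c:+, f:+; rest ⊤}
  B2: | IN={c:+, f:+; rest ⊤} | OUT={c:+, d:+, f:+; rest ⊤}
  B3: | IN={c:+, d:+, f:+; rest ⊤} | OUT={c:+, d:0, f:+; rest ⊤}

Merge at B1: IN[B1] = OUT[B0] = {a: ⊤, b: ⊤, c: +, d: ⊤, e: ⊤, f: ⊤}

Answer: {a: ⊤, b: ⊤, c: +, d: ⊤, e: ⊤, f: ⊤}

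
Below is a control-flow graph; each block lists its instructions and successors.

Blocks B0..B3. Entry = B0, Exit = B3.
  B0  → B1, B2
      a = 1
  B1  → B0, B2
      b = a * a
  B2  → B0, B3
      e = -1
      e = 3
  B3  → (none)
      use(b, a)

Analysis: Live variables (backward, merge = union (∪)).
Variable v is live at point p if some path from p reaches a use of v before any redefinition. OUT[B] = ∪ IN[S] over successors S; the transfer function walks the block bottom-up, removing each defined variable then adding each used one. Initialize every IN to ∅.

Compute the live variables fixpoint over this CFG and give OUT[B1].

Answer: {a, b}

Trace:
Converged values:
  B0:  IN={b}  OUT={a, b}
  B1:  IN={a}  OUT={a, b}
  B2:  IN={a, b}  OUT={a, b}
  B3:  IN={a, b}  OUT={}

Merge at B1: OUT[B1] = IN[B0] ⊔ IN[B2] = {a, b}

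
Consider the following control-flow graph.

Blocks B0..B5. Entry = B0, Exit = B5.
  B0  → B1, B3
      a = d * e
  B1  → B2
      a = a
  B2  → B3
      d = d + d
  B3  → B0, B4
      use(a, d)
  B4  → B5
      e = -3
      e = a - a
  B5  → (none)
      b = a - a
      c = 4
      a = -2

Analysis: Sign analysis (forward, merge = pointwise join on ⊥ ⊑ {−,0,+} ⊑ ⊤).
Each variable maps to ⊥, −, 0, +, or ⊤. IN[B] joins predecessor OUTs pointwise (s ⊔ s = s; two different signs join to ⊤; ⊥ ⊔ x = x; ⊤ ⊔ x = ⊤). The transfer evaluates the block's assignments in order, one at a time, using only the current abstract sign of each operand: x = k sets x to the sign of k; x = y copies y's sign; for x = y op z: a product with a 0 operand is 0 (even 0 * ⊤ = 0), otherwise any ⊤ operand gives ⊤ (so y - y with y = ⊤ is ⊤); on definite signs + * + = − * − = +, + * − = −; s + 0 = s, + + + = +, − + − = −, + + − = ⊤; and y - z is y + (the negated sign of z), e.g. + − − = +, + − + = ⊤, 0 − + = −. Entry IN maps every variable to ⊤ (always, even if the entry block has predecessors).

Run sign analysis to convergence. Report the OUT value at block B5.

Per-block solution:
  B0:   IN=(all ⊤)   OUT=(all ⊤)
  B1:   IN=(all ⊤)   OUT=(all ⊤)
  B2:   IN=(all ⊤)   OUT=(all ⊤)
  B3:   IN=(all ⊤)   OUT=(all ⊤)
  B4:   IN=(all ⊤)   OUT=(all ⊤)
  B5:   IN=(all ⊤)   OUT={a:-, c:+; rest ⊤}

Merge at B5: IN[B5] = OUT[B4] = {a: ⊤, b: ⊤, c: ⊤, d: ⊤, e: ⊤, f: ⊤}
Applying B5's transfer function to that IN value gives OUT[B5] (row B5 above).

Answer: {a: -, b: ⊤, c: +, d: ⊤, e: ⊤, f: ⊤}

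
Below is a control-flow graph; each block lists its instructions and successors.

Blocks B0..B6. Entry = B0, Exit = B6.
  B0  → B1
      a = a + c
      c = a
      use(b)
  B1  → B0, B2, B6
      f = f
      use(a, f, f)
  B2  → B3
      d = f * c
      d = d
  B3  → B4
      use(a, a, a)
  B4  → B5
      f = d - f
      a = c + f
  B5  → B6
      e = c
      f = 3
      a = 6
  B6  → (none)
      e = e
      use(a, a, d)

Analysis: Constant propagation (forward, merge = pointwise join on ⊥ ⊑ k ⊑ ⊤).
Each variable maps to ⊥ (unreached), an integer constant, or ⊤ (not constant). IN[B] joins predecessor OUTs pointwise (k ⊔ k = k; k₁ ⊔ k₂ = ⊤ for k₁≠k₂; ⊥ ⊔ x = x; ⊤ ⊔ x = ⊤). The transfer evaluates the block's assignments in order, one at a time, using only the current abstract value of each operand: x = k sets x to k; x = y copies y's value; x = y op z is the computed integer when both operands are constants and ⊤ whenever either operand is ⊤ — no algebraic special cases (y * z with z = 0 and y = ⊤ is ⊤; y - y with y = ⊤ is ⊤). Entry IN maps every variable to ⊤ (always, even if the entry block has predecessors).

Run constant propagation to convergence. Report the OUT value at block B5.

Answer: {a: 6, b: ⊤, c: ⊤, d: ⊤, e: ⊤, f: 3}

Working:
Converged values:
  B0:  IN=(all ⊤)  OUT=(all ⊤)
  B1:  IN=(all ⊤)  OUT=(all ⊤)
  B2:  IN=(all ⊤)  OUT=(all ⊤)
  B3:  IN=(all ⊤)  OUT=(all ⊤)
  B4:  IN=(all ⊤)  OUT=(all ⊤)
  B5:  IN=(all ⊤)  OUT={a:6, f:3; rest ⊤}
  B6:  IN=(all ⊤)  OUT=(all ⊤)

Merge at B5: IN[B5] = OUT[B4] = {a: ⊤, b: ⊤, c: ⊤, d: ⊤, e: ⊤, f: ⊤}
Applying B5's transfer function to that IN value gives OUT[B5] (row B5 above).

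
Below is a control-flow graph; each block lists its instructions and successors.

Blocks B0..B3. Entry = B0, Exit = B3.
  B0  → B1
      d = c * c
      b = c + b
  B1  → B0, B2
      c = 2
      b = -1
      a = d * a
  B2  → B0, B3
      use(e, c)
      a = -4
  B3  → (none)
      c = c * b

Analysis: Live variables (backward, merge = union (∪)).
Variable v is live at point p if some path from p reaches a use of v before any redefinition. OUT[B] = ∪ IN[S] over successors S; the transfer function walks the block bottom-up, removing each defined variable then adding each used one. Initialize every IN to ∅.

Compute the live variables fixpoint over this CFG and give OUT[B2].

Fixpoint table:
  B0: | IN={a, b, c, e} | OUT={a, d, e}
  B1: | IN={a, d, e} | OUT={a, b, c, e}
  B2: | IN={b, c, e} | OUT={a, b, c, e}
  B3: | IN={b, c} | OUT={}

Merge at B2: OUT[B2] = IN[B0] ⊔ IN[B3] = {a, b, c, e}

Answer: {a, b, c, e}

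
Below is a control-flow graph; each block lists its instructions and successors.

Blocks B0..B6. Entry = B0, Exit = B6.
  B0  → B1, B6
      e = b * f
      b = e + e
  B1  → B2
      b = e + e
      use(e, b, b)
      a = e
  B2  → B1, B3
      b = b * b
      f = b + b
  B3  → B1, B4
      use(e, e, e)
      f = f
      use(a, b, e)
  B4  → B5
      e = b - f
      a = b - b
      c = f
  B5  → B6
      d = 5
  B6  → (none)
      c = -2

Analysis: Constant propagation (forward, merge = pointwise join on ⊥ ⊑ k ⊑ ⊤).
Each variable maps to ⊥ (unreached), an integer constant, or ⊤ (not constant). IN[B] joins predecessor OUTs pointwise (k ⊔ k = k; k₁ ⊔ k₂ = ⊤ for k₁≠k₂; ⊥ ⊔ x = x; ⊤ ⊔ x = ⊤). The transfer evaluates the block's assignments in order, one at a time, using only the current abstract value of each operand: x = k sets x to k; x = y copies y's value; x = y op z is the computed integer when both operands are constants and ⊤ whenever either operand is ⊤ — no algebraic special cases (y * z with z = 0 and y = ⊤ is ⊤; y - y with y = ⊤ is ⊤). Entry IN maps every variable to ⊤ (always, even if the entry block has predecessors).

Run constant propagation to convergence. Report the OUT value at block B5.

Converged values:
  B0: | IN=(all ⊤) | OUT=(all ⊤)
  B1: | IN=(all ⊤) | OUT=(all ⊤)
  B2: | IN=(all ⊤) | OUT=(all ⊤)
  B3: | IN=(all ⊤) | OUT=(all ⊤)
  B4: | IN=(all ⊤) | OUT=(all ⊤)
  B5: | IN=(all ⊤) | OUT={d:5; rest ⊤}
  B6: | IN=(all ⊤) | OUT={c:-2; rest ⊤}

Merge at B5: IN[B5] = OUT[B4] = {a: ⊤, b: ⊤, c: ⊤, d: ⊤, e: ⊤, f: ⊤}
Applying B5's transfer function to that IN value gives OUT[B5] (row B5 above).

Answer: {a: ⊤, b: ⊤, c: ⊤, d: 5, e: ⊤, f: ⊤}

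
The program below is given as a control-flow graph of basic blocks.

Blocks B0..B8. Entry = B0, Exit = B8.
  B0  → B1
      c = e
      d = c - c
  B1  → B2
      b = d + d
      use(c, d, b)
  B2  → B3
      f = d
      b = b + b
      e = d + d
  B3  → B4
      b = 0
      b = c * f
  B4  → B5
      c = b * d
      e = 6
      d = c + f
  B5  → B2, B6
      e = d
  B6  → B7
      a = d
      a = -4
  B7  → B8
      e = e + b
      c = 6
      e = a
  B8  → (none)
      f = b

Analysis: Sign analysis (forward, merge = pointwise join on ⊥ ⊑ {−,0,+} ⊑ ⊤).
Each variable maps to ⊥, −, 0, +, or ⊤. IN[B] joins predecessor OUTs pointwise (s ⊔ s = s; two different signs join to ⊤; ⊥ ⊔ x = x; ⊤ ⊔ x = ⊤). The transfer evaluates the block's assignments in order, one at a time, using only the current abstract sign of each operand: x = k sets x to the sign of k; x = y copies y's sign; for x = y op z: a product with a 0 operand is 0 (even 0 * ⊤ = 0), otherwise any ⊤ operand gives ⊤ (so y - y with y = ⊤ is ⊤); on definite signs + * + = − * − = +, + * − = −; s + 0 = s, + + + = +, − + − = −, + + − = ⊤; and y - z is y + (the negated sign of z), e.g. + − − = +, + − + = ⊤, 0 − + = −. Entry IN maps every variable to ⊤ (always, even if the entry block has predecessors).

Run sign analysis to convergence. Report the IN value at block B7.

Per-block solution:
  B0:  IN=(all ⊤)  OUT=(all ⊤)
  B1:  IN=(all ⊤)  OUT=(all ⊤)
  B2:  IN=(all ⊤)  OUT=(all ⊤)
  B3:  IN=(all ⊤)  OUT=(all ⊤)
  B4:  IN=(all ⊤)  OUT={e:+; rest ⊤}
  B5:  IN={e:+; rest ⊤}  OUT=(all ⊤)
  B6:  IN=(all ⊤)  OUT={a:-; rest ⊤}
  B7:  IN={a:-; rest ⊤}  OUT={a:-, c:+, e:-; rest ⊤}
  B8:  IN={a:-, c:+, e:-; rest ⊤}  OUT={a:-, c:+, e:-; rest ⊤}

Merge at B7: IN[B7] = OUT[B6] = {a: -, b: ⊤, c: ⊤, d: ⊤, e: ⊤, f: ⊤}

Answer: {a: -, b: ⊤, c: ⊤, d: ⊤, e: ⊤, f: ⊤}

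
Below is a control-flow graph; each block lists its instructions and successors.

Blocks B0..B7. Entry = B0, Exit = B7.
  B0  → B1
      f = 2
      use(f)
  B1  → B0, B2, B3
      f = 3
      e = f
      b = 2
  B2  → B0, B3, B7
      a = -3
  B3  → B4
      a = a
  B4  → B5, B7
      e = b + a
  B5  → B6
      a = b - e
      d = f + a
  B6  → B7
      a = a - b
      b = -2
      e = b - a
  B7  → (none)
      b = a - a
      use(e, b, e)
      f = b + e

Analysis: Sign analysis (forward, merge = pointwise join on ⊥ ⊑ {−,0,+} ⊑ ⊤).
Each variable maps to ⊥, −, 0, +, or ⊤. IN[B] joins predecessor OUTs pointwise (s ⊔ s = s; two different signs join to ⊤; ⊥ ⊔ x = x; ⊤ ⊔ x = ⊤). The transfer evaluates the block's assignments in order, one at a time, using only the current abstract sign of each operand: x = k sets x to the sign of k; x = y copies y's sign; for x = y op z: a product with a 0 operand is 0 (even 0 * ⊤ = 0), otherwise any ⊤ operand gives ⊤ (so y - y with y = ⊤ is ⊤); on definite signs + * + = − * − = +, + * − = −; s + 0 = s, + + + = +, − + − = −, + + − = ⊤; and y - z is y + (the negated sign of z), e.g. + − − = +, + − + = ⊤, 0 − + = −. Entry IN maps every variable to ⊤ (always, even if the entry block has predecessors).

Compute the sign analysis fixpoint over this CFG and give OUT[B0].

Per-block solution:
  B0:  IN=(all ⊤)  OUT={f:+; rest ⊤}
  B1:  IN={f:+; rest ⊤}  OUT={b:+, e:+, f:+; rest ⊤}
  B2:  IN={b:+, e:+, f:+; rest ⊤}  OUT={a:-, b:+, e:+, f:+; rest ⊤}
  B3:  IN={b:+, e:+, f:+; rest ⊤}  OUT={b:+, e:+, f:+; rest ⊤}
  B4:  IN={b:+, e:+, f:+; rest ⊤}  OUT={b:+, f:+; rest ⊤}
  B5:  IN={b:+, f:+; rest ⊤}  OUT={b:+, f:+; rest ⊤}
  B6:  IN={b:+, f:+; rest ⊤}  OUT={b:-, f:+; rest ⊤}
  B7:  IN={f:+; rest ⊤}  OUT=(all ⊤)

Merge at B0 (entry node, so the boundary value (all ⊤) is joined with the incoming edge(s)): IN[B0] = (all ⊤) ⊔ OUT[B1] ⊔ OUT[B2] = {a: ⊤, b: ⊤, c: ⊤, d: ⊤, e: ⊤, f: ⊤}
Applying B0's transfer function to that IN value gives OUT[B0] (row B0 above).

Answer: {a: ⊤, b: ⊤, c: ⊤, d: ⊤, e: ⊤, f: +}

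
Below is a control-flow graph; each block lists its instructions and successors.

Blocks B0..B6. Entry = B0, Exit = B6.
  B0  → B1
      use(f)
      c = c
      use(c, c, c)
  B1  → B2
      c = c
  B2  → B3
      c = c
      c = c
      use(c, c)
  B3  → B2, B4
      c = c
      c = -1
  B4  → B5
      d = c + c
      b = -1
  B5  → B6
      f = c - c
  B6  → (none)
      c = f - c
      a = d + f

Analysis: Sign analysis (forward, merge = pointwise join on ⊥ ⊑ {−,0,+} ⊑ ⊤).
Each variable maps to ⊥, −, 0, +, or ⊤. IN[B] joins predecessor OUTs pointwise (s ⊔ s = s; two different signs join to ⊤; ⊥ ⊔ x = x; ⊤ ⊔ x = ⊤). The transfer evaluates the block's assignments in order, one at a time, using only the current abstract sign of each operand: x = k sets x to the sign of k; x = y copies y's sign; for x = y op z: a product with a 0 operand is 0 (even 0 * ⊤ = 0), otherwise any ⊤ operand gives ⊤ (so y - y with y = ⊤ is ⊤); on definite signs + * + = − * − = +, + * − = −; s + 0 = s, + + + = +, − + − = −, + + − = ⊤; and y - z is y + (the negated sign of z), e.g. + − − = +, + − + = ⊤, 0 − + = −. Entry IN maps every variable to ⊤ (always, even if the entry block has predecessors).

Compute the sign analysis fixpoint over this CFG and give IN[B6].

Answer: {a: ⊤, b: -, c: -, d: -, e: ⊤, f: ⊤}

Trace:
Per-block solution:
  B0: | IN=(all ⊤) | OUT=(all ⊤)
  B1: | IN=(all ⊤) | OUT=(all ⊤)
  B2: | IN=(all ⊤) | OUT=(all ⊤)
  B3: | IN=(all ⊤) | OUT={c:-; rest ⊤}
  B4: | IN={c:-; rest ⊤} | OUT={b:-, c:-, d:-; rest ⊤}
  B5: | IN={b:-, c:-, d:-; rest ⊤} | OUT={b:-, c:-, d:-; rest ⊤}
  B6: | IN={b:-, c:-, d:-; rest ⊤} | OUT={b:-, d:-; rest ⊤}

Merge at B6: IN[B6] = OUT[B5] = {a: ⊤, b: -, c: -, d: -, e: ⊤, f: ⊤}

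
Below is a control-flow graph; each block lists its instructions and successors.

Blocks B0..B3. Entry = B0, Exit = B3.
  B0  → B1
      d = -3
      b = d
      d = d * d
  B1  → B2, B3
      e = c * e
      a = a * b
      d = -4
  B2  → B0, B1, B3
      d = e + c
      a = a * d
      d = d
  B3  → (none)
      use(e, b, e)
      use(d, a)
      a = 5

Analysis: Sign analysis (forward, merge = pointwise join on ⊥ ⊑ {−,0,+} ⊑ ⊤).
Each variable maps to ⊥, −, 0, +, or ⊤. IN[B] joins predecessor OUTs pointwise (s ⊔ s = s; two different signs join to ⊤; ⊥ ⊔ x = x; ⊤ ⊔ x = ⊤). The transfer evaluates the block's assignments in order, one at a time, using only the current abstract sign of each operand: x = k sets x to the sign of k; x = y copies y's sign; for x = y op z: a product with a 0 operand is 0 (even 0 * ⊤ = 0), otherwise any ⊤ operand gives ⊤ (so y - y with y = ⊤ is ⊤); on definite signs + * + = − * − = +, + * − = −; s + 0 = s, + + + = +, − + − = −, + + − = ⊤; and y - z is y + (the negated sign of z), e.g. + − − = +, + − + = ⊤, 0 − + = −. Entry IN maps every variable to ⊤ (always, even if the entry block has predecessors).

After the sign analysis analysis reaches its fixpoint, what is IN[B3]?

Answer: {a: ⊤, b: -, c: ⊤, d: ⊤, e: ⊤, f: ⊤}

Trace:
Converged values:
  B0:  IN=(all ⊤)  OUT={b:-, d:+; rest ⊤}
  B1:  IN={b:-; rest ⊤}  OUT={b:-, d:-; rest ⊤}
  B2:  IN={b:-, d:-; rest ⊤}  OUT={b:-; rest ⊤}
  B3:  IN={b:-; rest ⊤}  OUT={a:+, b:-; rest ⊤}

Merge at B3: IN[B3] = OUT[B1] ⊔ OUT[B2] = {a: ⊤, b: -, c: ⊤, d: ⊤, e: ⊤, f: ⊤}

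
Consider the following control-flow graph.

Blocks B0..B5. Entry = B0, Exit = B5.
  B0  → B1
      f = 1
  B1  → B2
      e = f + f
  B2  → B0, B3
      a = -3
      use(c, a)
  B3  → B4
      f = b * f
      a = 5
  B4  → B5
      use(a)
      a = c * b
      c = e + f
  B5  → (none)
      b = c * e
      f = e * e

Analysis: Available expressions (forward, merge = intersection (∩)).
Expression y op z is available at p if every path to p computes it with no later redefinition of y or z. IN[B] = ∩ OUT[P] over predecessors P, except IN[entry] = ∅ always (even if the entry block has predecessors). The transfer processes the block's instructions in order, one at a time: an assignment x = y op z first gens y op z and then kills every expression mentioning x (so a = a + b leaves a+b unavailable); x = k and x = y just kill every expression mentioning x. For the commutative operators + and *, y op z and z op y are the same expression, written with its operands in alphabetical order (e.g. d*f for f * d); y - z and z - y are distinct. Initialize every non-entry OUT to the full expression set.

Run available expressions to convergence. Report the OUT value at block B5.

Answer: {c*e, e*e}

Working:
Per-block solution:
  B0:   IN={}   OUT={}
  B1:   IN={}   OUT={f+f}
  B2:   IN={f+f}   OUT={f+f}
  B3:   IN={f+f}   OUT={}
  B4:   IN={}   OUT={e+f}
  B5:   IN={e+f}   OUT={c*e, e*e}

Merge at B5: IN[B5] = OUT[B4] = {e+f}
Applying B5's transfer function to that IN value gives OUT[B5] (row B5 above).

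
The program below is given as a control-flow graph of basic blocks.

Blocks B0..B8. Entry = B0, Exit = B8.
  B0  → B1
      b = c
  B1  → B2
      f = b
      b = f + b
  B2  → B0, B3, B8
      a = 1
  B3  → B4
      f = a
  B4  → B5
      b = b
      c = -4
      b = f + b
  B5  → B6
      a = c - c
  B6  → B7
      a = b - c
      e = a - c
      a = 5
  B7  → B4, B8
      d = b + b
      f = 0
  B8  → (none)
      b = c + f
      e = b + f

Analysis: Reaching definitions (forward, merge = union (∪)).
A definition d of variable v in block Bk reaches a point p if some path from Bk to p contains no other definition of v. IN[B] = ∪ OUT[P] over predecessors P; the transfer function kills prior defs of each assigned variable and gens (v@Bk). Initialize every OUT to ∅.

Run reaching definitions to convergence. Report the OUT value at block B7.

Converged values:
  B0: | IN={a@B2, b@B1, f@B1} | OUT={a@B2, b@B0, f@B1}
  B1: | IN={a@B2, b@B0, f@B1} | OUT={a@B2, b@B1, f@B1}
  B2: | IN={a@B2, b@B1, f@B1} | OUT={a@B2, b@B1, f@B1}
  B3: | IN={a@B2, b@B1, f@B1} | OUT={a@B2, b@B1, f@B3}
  B4: | IN={a@B2, a@B6, b@B1, b@B4, c@B4, d@B7, e@B6, f@B3, f@B7} | OUT={a@B2, a@B6, b@B4, c@B4, d@B7, e@B6, f@B3, f@B7}
  B5: | IN={a@B2, a@B6, b@B4, c@B4, d@B7, e@B6, f@B3, f@B7} | OUT={a@B5, b@B4, c@B4, d@B7, e@B6, f@B3, f@B7}
  B6: | IN={a@B5, b@B4, c@B4, d@B7, e@B6, f@B3, f@B7} | OUT={a@B6, b@B4, c@B4, d@B7, e@B6, f@B3, f@B7}
  B7: | IN={a@B6, b@B4, c@B4, d@B7, e@B6, f@B3, f@B7} | OUT={a@B6, b@B4, c@B4, d@B7, e@B6, f@B7}
  B8: | IN={a@B2, a@B6, b@B1, b@B4, c@B4, d@B7, e@B6, f@B1, f@B7} | OUT={a@B2, a@B6, b@B8, c@B4, d@B7, e@B8, f@B1, f@B7}

Merge at B7: IN[B7] = OUT[B6] = {a@B6, b@B4, c@B4, d@B7, e@B6, f@B3, f@B7}
Applying B7's transfer function to that IN value gives OUT[B7] (row B7 above).

Answer: {a@B6, b@B4, c@B4, d@B7, e@B6, f@B7}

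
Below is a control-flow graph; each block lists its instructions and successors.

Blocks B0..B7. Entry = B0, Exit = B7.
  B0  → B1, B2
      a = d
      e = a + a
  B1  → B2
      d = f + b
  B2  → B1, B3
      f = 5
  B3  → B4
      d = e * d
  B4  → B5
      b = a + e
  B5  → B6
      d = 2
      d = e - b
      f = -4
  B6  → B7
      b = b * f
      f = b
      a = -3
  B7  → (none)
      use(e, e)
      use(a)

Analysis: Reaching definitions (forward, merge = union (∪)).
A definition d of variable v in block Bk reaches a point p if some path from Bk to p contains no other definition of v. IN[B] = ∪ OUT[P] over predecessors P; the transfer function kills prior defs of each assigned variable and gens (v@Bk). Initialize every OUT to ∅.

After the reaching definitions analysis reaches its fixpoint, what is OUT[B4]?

Answer: {a@B0, b@B4, d@B3, e@B0, f@B2}

Derivation:
Fixpoint table:
  B0: | IN={} | OUT={a@B0, e@B0}
  B1: | IN={a@B0, d@B1, e@B0, f@B2} | OUT={a@B0, d@B1, e@B0, f@B2}
  B2: | IN={a@B0, d@B1, e@B0, f@B2} | OUT={a@B0, d@B1, e@B0, f@B2}
  B3: | IN={a@B0, d@B1, e@B0, f@B2} | OUT={a@B0, d@B3, e@B0, f@B2}
  B4: | IN={a@B0, d@B3, e@B0, f@B2} | OUT={a@B0, b@B4, d@B3, e@B0, f@B2}
  B5: | IN={a@B0, b@B4, d@B3, e@B0, f@B2} | OUT={a@B0, b@B4, d@B5, e@B0, f@B5}
  B6: | IN={a@B0, b@B4, d@B5, e@B0, f@B5} | OUT={a@B6, b@B6, d@B5, e@B0, f@B6}
  B7: | IN={a@B6, b@B6, d@B5, e@B0, f@B6} | OUT={a@B6, b@B6, d@B5, e@B0, f@B6}

Merge at B4: IN[B4] = OUT[B3] = {a@B0, d@B3, e@B0, f@B2}
Applying B4's transfer function to that IN value gives OUT[B4] (row B4 above).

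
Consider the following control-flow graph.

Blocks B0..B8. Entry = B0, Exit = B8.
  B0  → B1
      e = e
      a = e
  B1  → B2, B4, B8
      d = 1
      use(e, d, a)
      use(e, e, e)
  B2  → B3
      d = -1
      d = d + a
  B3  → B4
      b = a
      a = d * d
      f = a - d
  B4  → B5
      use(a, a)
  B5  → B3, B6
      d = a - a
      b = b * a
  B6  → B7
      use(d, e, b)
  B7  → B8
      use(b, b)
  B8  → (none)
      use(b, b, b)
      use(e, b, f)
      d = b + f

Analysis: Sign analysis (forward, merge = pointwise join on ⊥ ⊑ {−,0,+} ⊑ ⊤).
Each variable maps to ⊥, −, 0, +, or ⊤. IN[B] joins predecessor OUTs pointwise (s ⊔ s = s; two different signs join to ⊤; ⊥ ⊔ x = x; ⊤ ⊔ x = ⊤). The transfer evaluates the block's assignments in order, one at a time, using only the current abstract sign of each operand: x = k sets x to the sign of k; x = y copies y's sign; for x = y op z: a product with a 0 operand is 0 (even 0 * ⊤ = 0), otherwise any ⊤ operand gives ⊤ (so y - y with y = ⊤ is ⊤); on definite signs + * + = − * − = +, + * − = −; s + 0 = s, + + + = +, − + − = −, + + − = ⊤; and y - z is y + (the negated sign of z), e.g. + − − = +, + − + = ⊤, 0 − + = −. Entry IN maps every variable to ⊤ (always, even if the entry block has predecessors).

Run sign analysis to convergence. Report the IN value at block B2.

Converged values:
  B0:  IN=(all ⊤)  OUT=(all ⊤)
  B1:  IN=(all ⊤)  OUT={d:+; rest ⊤}
  B2:  IN={d:+; rest ⊤}  OUT=(all ⊤)
  B3:  IN=(all ⊤)  OUT=(all ⊤)
  B4:  IN=(all ⊤)  OUT=(all ⊤)
  B5:  IN=(all ⊤)  OUT=(all ⊤)
  B6:  IN=(all ⊤)  OUT=(all ⊤)
  B7:  IN=(all ⊤)  OUT=(all ⊤)
  B8:  IN=(all ⊤)  OUT=(all ⊤)

Merge at B2: IN[B2] = OUT[B1] = {a: ⊤, b: ⊤, c: ⊤, d: +, e: ⊤, f: ⊤}

Answer: {a: ⊤, b: ⊤, c: ⊤, d: +, e: ⊤, f: ⊤}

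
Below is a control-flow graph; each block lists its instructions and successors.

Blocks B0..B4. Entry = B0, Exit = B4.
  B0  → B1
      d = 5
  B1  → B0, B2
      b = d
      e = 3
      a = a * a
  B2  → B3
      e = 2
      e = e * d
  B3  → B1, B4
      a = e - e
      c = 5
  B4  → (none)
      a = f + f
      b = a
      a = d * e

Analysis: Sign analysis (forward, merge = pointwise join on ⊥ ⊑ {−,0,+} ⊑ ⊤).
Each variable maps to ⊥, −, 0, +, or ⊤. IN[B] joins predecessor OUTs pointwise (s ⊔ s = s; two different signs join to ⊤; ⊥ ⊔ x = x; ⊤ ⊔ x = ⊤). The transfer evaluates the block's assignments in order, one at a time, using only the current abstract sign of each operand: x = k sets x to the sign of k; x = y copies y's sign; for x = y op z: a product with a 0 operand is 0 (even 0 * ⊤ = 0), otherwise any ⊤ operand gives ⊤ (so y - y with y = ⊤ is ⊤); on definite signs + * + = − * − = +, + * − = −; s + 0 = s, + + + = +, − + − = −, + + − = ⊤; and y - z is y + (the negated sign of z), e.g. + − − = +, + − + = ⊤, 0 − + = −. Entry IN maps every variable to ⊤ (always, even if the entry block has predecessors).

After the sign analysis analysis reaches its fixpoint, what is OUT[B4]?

Fixpoint table:
  B0:  IN=(all ⊤)  OUT={d:+; rest ⊤}
  B1:  IN={d:+; rest ⊤}  OUT={b:+, d:+, e:+; rest ⊤}
  B2:  IN={b:+, d:+, e:+; rest ⊤}  OUT={b:+, d:+, e:+; rest ⊤}
  B3:  IN={b:+, d:+, e:+; rest ⊤}  OUT={b:+, c:+, d:+, e:+; rest ⊤}
  B4:  IN={b:+, c:+, d:+, e:+; rest ⊤}  OUT={a:+, c:+, d:+, e:+; rest ⊤}

Merge at B4: IN[B4] = OUT[B3] = {a: ⊤, b: +, c: +, d: +, e: +, f: ⊤}
Applying B4's transfer function to that IN value gives OUT[B4] (row B4 above).

Answer: {a: +, b: ⊤, c: +, d: +, e: +, f: ⊤}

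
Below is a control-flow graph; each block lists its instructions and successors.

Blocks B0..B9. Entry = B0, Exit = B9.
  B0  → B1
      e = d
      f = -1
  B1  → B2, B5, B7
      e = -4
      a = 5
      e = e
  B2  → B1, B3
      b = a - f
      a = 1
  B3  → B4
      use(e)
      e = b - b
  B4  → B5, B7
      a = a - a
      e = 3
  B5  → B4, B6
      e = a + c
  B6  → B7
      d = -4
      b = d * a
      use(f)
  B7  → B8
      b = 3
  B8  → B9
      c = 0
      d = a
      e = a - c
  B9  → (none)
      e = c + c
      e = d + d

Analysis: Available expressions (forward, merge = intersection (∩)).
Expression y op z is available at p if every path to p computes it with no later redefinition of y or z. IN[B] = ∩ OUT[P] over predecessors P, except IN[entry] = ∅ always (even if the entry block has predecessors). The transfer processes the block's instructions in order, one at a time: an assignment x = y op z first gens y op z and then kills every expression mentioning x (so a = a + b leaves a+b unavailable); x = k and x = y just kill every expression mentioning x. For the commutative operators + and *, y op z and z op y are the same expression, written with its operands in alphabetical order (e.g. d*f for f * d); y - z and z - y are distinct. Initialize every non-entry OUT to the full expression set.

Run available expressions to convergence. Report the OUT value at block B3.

Answer: {b-b}

Trace:
Fixpoint table:
  B0:   IN={}   OUT={}
  B1:   IN={}   OUT={}
  B2:   IN={}   OUT={}
  B3:   IN={}   OUT={b-b}
  B4:   IN={}   OUT={}
  B5:   IN={}   OUT={a+c}
  B6:   IN={a+c}   OUT={a*d, a+c}
  B7:   IN={}   OUT={}
  B8:   IN={}   OUT={a-c}
  B9:   IN={a-c}   OUT={a-c, c+c, d+d}

Merge at B3: IN[B3] = OUT[B2] = {}
Applying B3's transfer function to that IN value gives OUT[B3] (row B3 above).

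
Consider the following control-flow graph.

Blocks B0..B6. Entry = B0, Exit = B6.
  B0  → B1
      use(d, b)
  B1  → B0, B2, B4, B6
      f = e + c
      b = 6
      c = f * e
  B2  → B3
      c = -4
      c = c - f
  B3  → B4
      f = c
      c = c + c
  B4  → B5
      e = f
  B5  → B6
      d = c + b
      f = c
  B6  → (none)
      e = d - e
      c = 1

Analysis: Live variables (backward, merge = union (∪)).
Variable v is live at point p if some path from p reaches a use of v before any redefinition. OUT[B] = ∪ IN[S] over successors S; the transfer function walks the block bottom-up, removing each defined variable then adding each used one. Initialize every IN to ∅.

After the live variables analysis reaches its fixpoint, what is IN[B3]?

Answer: {b, c}

Trace:
Converged values:
  B0: | IN={b, c, d, e} | OUT={c, d, e}
  B1: | IN={c, d, e} | OUT={b, c, d, e, f}
  B2: | IN={b, f} | OUT={b, c}
  B3: | IN={b, c} | OUT={b, c, f}
  B4: | IN={b, c, f} | OUT={b, c, e}
  B5: | IN={b, c, e} | OUT={d, e}
  B6: | IN={d, e} | OUT={}

Merge at B3: OUT[B3] = IN[B4] = {b, c, f}
Applying B3's transfer function to that OUT value gives IN[B3] (row B3 above).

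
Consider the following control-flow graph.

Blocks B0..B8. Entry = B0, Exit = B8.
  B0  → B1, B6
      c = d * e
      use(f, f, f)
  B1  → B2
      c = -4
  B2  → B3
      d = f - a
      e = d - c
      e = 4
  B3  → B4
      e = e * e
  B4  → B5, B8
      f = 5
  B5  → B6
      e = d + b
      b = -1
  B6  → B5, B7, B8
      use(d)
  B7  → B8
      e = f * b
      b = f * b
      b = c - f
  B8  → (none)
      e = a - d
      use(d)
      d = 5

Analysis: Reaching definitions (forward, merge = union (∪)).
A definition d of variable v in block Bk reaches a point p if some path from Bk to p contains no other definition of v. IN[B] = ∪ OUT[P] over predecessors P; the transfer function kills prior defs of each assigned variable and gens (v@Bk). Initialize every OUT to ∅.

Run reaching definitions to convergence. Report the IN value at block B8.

Per-block solution:
  B0: | IN={} | OUT={c@B0}
  B1: | IN={c@B0} | OUT={c@B1}
  B2: | IN={c@B1} | OUT={c@B1, d@B2, e@B2}
  B3: | IN={c@B1, d@B2, e@B2} | OUT={c@B1, d@B2, e@B3}
  B4: | IN={c@B1, d@B2, e@B3} | OUT={c@B1, d@B2, e@B3, f@B4}
  B5: | IN={b@B5, c@B0, c@B1, d@B2, e@B3, e@B5, f@B4} | OUT={b@B5, c@B0, c@B1, d@B2, e@B5, f@B4}
  B6: | IN={b@B5, c@B0, c@B1, d@B2, e@B5, f@B4} | OUT={b@B5, c@B0, c@B1, d@B2, e@B5, f@B4}
  B7: | IN={b@B5, c@B0, c@B1, d@B2, e@B5, f@B4} | OUT={b@B7, c@B0, c@B1, d@B2, e@B7, f@B4}
  B8: | IN={b@B5, b@B7, c@B0, c@B1, d@B2, e@B3, e@B5, e@B7, f@B4} | OUT={b@B5, b@B7, c@B0, c@B1, d@B8, e@B8, f@B4}

Merge at B8: IN[B8] = OUT[B4] ⊔ OUT[B6] ⊔ OUT[B7] = {b@B5, b@B7, c@B0, c@B1, d@B2, e@B3, e@B5, e@B7, f@B4}

Answer: {b@B5, b@B7, c@B0, c@B1, d@B2, e@B3, e@B5, e@B7, f@B4}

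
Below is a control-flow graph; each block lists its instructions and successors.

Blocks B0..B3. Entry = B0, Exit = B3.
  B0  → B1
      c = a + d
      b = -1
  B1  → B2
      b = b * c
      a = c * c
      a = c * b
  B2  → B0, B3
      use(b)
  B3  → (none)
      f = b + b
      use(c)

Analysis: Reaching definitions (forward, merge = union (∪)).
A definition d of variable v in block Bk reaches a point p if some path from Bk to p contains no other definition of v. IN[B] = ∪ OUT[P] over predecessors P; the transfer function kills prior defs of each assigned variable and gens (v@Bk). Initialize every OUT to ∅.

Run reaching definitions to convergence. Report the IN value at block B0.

Answer: {a@B1, b@B1, c@B0}

Working:
Fixpoint table:
  B0: | IN={a@B1, b@B1, c@B0} | OUT={a@B1, b@B0, c@B0}
  B1: | IN={a@B1, b@B0, c@B0} | OUT={a@B1, b@B1, c@B0}
  B2: | IN={a@B1, b@B1, c@B0} | OUT={a@B1, b@B1, c@B0}
  B3: | IN={a@B1, b@B1, c@B0} | OUT={a@B1, b@B1, c@B0, f@B3}

Merge at B0 (entry node, so the boundary value {} is joined with the incoming edge(s)): IN[B0] = {} ⊔ OUT[B2] = {a@B1, b@B1, c@B0}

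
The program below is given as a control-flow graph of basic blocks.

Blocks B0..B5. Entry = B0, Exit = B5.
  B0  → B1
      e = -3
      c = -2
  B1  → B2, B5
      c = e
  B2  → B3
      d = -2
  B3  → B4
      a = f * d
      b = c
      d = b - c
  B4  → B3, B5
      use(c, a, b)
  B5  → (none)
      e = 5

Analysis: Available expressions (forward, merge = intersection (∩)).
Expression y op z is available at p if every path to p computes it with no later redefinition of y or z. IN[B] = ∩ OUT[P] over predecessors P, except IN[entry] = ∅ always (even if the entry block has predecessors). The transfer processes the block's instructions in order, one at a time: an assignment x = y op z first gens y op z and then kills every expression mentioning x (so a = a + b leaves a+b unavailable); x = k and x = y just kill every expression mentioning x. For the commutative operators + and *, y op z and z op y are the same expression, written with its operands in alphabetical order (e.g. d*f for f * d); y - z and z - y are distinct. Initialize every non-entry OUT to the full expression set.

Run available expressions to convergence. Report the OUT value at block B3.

Fixpoint table:
  B0:  IN={}  OUT={}
  B1:  IN={}  OUT={}
  B2:  IN={}  OUT={}
  B3:  IN={}  OUT={b-c}
  B4:  IN={b-c}  OUT={b-c}
  B5:  IN={}  OUT={}

Merge at B3: IN[B3] = OUT[B2] ∩ OUT[B4] = {}
Applying B3's transfer function to that IN value gives OUT[B3] (row B3 above).

Answer: {b-c}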